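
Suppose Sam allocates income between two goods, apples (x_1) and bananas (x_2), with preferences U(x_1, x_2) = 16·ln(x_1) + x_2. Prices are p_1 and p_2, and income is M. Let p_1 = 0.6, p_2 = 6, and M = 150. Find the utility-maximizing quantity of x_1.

x_1* = 160

So x_1*(p_1,p_2) = 16·p_2/p_1, independent of income; and x_2* = (M − 16·p_2)/p_2.
At the given prices: x_1* = 16·6/0.6 = 160.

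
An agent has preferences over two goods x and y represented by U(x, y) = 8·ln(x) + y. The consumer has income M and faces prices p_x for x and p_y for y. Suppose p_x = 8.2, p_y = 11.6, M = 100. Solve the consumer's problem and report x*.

Set MRS = p_x/p_y: (8/x)/1 = p_x/p_y.
So x*(p_x,p_y) = 8·p_y/p_x, independent of income; and y* = (M − 8·p_y)/p_y.
At the given prices: x* = 8·11.6/8.2 = 11.3171.

x* = 11.3171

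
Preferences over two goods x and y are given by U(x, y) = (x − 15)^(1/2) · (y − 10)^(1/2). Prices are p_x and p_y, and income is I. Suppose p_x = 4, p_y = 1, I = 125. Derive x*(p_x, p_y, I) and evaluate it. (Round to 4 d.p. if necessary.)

Let x' = x−15, y' = y−10. MRS = y'/x' = p_x/p_y.
Substituting into the budget: x* = 15 + 0.5·(I − 15·p_x − 10·p_y)/p_x, and y* = 10 + 0.5·(…)/p_y.
Discretionary income = 125 − 15·4 − 10·1 = 55; x* = 15 + 0.5·55/4 = 21.875.

x* = 21.875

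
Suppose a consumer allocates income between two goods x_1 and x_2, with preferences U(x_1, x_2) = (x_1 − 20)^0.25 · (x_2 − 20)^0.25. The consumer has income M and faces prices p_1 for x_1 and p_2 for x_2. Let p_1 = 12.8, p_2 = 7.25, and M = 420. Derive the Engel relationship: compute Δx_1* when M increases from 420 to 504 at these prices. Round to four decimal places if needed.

Δx_1* = 3.2812

MRS = (x_2−20)/(x_1−20). Tangency with p_1/p_2 gives x_2−20 = (p_1/p_2)·(x_1−20).
After buying the subsistence bundle (20, 20), a share 0.5 of the remaining income goes to x_1: x_1* = 20 + 0.5·(M − 20p_1 − 20p_2)/p_1.
Discretionary income = 420 − 20·12.8 − 20·7.25 = 19; x_1* = 20 + 0.5·19/12.8 = 20.7422.
At M' = 504: x_1* = 24.0234. Change: 24.0234 − 20.7422 = 3.2812.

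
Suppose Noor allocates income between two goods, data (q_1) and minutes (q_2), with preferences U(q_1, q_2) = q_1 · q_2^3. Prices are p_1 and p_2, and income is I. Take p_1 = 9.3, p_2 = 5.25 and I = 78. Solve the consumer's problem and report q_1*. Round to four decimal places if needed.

q_1* = 2.0968

Tangency: MRS = (1/3)·q_2/q_1 = p_1/p_2.
So p_2·q_2 = 3·p_1·q_1; combined with the budget, a share 0.25 of income goes to q_1.
Demand: q_1*(p_1,p_2,I) = 0.25·I/p_1 and q_2* = 0.75·I/p_2.
At p_1=9.3, p_2=5.25, I=78: q_1* = 0.25·78/9.3 = 2.0968.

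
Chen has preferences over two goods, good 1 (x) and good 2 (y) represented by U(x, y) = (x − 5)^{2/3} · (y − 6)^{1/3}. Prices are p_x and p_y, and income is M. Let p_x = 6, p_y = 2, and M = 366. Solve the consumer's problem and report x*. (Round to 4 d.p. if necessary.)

x* = 41

Substituting into the budget: x* = 5 + 2/3·(M − 5·p_x − 6·p_y)/p_x, and y* = 6 + 1/3·(…)/p_y.
Discretionary income = 366 − 5·6 − 6·2 = 324; x* = 5 + 2/3·324/6 = 41.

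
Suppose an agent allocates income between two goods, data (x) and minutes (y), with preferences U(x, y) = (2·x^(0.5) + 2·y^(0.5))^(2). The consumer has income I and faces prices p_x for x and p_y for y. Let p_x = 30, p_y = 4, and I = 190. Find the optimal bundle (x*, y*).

x* = 0.7451, y* = 41.9118

From the CES first-order condition, (y/x)^(0.5) = p_x/p_y.
Hence y/x = (p_x/p_y)^(1/(0.5)), i.e. raised to the 2 power.
Substitute y = (y/x)·x into the budget: x* = I/(p_x + p_y·(y/x)).
Numerically y/x = 56.25, so x* = 190/(30 + 4·56.25) = 0.7451 and y* = 56.25·0.7451 = 41.9118.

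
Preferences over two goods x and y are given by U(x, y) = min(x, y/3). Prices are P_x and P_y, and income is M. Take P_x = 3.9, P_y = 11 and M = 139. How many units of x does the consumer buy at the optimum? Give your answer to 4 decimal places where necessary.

x* = 3.7669

Leontief preferences: the optimum is at the kink where x/1 = y/3, i.e. y = 3·x.
Budget: P_x·x + P_y·3·x = M, so (P_x + 3·P_y)·x = M.
Demand: x*(P_x,P_y,M) = M/(P_x + 3·P_y), y* = 3·M/(P_x + 3·P_y).
Here 3.9 + 3·11 = 36.9, giving x* = 3.7669.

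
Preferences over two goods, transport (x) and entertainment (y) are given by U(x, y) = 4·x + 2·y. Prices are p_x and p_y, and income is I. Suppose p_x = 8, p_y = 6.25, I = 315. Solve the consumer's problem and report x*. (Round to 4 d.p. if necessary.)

x* = 39.375

Perfect substitutes: compare marginal utility per dollar. 4/p_x vs 2/p_y → 0.5 vs 0.32.
x gives more utility per dollar, so spend all income on x: x* = I/p_x, y* = 0.
Numerically: x* = 39.375, y* = 0.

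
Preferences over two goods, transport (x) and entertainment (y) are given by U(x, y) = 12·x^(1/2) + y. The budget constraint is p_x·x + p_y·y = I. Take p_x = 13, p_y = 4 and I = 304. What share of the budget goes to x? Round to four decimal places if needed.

share on x = 0.1457

Set MRS = p_x/p_y: 6·x^(−1/2) = p_x/p_y.
Solve: √x = 6·p_y/p_x, so x*(p_x,p_y) = (6·p_y/p_x)², and y* = (I − p_x·x*)/p_y.
Plugging in: x* = (6·4/13)² = 3.4083, y* = 64.9231.
Expenditure on x: 13·3.4083 = 44.3077; share = 0.1457.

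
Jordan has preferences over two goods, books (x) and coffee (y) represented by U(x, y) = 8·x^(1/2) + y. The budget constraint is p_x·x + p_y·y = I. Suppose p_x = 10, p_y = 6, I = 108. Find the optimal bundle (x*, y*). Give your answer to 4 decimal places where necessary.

MU_x = 4/√x, MU_y = 1. Tangency: 4/√x = p_x/p_y.
Thus x* = (4·p_y/p_x)² — independent of I — with the rest of income spent on y.
Plugging in: x* = (4·6/10)² = 5.76, y* = 8.4.

x* = 5.76, y* = 8.4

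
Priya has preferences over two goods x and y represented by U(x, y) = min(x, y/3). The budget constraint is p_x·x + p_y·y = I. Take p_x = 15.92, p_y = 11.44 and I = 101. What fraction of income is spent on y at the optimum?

share on y = 0.6831

With perfect complements, no substitution: consume in ratio x:y = 1:3.
Budget: p_x·x + p_y·3·x = I, so (p_x + 3·p_y)·x = I.
Demand: x*(p_x,p_y,I) = I/(p_x + 3·p_y), y* = 3·I/(p_x + 3·p_y).
Here 15.92 + 3·11.44 = 50.24, giving x* = 2.0104 and y* = 6.0311.
Expenditure on y: 11.44·6.0311 = 68.9952; share = 0.6831.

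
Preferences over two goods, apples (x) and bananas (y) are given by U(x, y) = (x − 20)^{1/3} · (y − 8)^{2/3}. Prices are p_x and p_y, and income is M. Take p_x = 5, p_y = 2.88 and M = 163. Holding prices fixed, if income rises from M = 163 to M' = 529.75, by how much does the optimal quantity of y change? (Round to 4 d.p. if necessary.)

Δy* = 84.8958

Let x' = x−20, y' = y−8. MRS = (1/2)·y'/x' = p_x/p_y.
Substituting into the budget: x* = 20 + 1/3·(M − 20·p_x − 8·p_y)/p_x, and y* = 8 + 2/3·(…)/p_y.
Discretionary income = 163 − 20·5 − 8·2.88 = 39.96; y* = 8 + 2/3·39.96/2.88 = 17.25.
At M' = 529.75: y* = 102.1458. Change: 102.1458 − 17.25 = 84.8958.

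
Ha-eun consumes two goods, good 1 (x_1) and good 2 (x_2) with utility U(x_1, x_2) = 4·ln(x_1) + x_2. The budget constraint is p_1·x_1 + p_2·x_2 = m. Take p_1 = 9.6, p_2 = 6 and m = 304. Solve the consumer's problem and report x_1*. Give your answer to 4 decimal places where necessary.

So x_1*(p_1,p_2) = 4·p_2/p_1, independent of income; and x_2* = (m − 4·p_2)/p_2.
At the given prices: x_1* = 4·6/9.6 = 2.5.

x_1* = 2.5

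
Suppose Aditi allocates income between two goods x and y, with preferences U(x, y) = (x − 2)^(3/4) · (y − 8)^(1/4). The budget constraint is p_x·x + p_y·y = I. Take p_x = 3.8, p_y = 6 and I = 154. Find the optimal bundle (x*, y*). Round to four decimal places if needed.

x* = 21.4211, y* = 12.1

MRS = 3·(y−8)/(x−2). Tangency with p_x/p_y gives y−8 = (1/3)·(p_x/p_y)·(x−2).
After buying the subsistence bundle (2, 8), a share 0.75 of the remaining income goes to x: x* = 2 + 0.75·(I − 2p_x − 8p_y)/p_x.
Discretionary income = 154 − 2·3.8 − 8·6 = 98.4; x* = 2 + 0.75·98.4/3.8 = 21.4211; y* = 8 + 0.25·98.4/6 = 12.1.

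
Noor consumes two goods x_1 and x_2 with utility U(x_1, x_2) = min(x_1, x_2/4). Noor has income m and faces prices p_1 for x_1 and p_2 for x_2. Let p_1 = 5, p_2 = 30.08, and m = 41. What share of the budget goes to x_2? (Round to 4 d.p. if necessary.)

With perfect complements, no substitution: consume in ratio x_1:x_2 = 1:4.
Budget: p_1·x_1 + p_2·4·x_1 = m, so (p_1 + 4·p_2)·x_1 = m.
Demand: x_1*(p_1,p_2,m) = m/(p_1 + 4·p_2), x_2* = 4·m/(p_1 + 4·p_2).
Here 5 + 4·30.08 = 125.32, giving x_1* = 0.3272 and x_2* = 1.3086.
Expenditure on x_2: 30.08·1.3086 = 39.3642; share = 0.9601.

share on x_2 = 0.9601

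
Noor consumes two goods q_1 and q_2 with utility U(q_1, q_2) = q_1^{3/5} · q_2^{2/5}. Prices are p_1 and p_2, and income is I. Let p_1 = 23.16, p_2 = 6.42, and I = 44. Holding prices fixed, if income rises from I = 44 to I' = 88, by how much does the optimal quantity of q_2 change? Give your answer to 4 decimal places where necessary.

Δq_2* = 2.7414

Tangency: MRS = (3/2)·q_2/q_1 = p_1/p_2.
Rearranging, p_2·q_2 = (2/3)·p_1·q_1. Substituting into the budget gives p_1·q_1·(1 + (2/3)) = I.
Demand: q_1*(p_1,p_2,I) = 0.6·I/p_1 and q_2* = 0.4·I/p_2.
At p_1=23.16, p_2=6.42, I=44: q_2* = 0.4·44/6.42 = 2.7414.
At I' = 88: q_2* = 5.4829. Change: 5.4829 − 2.7414 = 2.7414.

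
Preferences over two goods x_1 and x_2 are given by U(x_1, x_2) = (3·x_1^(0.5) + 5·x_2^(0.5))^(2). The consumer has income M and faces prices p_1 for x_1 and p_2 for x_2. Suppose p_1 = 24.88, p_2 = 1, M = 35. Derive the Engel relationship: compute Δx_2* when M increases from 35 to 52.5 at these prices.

Δx_2* = 17.2504

MRS = MU_x_1/MU_x_2 = (3/5)·(x_2/x_1)^(0.5). Set equal to p_1/p_2.
Hence x_2/x_1 = ((5/3)·p_1/p_2)^(1/(0.5)), i.e. raised to the 2 power.
Substitute x_2 = (x_2/x_1)·x_1 into the budget: x_1* = M/(p_1 + p_2·(x_2/x_1)).
Numerically x_2/x_1 = 1719.484444, so x_1* = 35/(24.88 + 1·1719.484444) = 0.0201 and x_2* = 1719.484444·0.0201 = 34.5008.
At M' = 52.5: x_2* = 51.7512. Change: 51.7512 − 34.5008 = 17.2504.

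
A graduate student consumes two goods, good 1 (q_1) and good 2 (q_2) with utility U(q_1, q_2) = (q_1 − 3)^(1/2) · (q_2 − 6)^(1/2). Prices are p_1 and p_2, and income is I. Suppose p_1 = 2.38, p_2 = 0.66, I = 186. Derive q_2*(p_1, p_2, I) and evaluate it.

MRS = (q_2−6)/(q_1−3). Tangency with p_1/p_2 gives q_2−6 = (p_1/p_2)·(q_1−3).
After buying the subsistence bundle (3, 6), a share 0.5 of the remaining income goes to q_1: q_1* = 3 + 0.5·(I − 3p_1 − 6p_2)/p_1.
Discretionary income = 186 − 3·2.38 − 6·0.66 = 174.9; q_2* = 6 + 0.5·174.9/0.66 = 138.5.

q_2* = 138.5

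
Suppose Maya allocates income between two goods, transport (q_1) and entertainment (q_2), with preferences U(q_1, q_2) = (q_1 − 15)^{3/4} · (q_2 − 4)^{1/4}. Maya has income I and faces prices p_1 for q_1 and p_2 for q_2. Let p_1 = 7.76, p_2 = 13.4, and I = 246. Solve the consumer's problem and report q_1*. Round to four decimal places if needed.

q_1* = 22.3454

After buying the subsistence bundle (15, 4), a share 0.75 of the remaining income goes to q_1: q_1* = 15 + 0.75·(I − 15p_1 − 4p_2)/p_1.
Discretionary income = 246 − 15·7.76 − 4·13.4 = 76; q_1* = 15 + 0.75·76/7.76 = 22.3454.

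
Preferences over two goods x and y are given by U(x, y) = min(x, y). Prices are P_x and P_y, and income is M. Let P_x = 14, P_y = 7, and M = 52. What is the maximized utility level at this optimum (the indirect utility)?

V = 2.4762

With perfect complements, no substitution: consume in ratio x:y = 1:1.
Budget: P_x·x + P_y·x = M, so (P_x + P_y)·x = M.
Demand: x*(P_x,P_y,M) = M/(P_x + P_y), y* = M/(P_x + P_y).
Here 14 + 7 = 21, giving x* = 2.4762 and y* = 2.4762.
Utility at the optimum: U(2.4762, 2.4762) = 2.4762.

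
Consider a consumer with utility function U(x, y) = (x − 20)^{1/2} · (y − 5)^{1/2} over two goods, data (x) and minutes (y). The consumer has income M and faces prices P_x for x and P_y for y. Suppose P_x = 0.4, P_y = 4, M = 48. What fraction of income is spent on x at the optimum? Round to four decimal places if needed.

Let x' = x−20, y' = y−5. MRS = y'/x' = P_x/P_y.
After buying the subsistence bundle (20, 5), a share 0.5 of the remaining income goes to x: x* = 20 + 0.5·(M − 20P_x − 5P_y)/P_x.
Discretionary income = 48 − 20·0.4 − 5·4 = 20; x* = 20 + 0.5·20/0.4 = 45; y* = 5 + 0.5·20/4 = 7.5.
Expenditure on x: 0.4·45 = 18; share = 0.375.

share on x = 0.375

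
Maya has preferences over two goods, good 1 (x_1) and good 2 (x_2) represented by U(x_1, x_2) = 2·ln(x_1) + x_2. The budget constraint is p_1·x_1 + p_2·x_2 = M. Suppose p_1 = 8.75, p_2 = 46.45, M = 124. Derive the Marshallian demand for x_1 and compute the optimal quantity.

x_1* = 10.6171

Set MRS = p_1/p_2: (2/x_1)/1 = p_1/p_2.
So x_1*(p_1,p_2) = 2·p_2/p_1, independent of income; and x_2* = (M − 2·p_2)/p_2.
At the given prices: x_1* = 2·46.45/8.75 = 10.6171.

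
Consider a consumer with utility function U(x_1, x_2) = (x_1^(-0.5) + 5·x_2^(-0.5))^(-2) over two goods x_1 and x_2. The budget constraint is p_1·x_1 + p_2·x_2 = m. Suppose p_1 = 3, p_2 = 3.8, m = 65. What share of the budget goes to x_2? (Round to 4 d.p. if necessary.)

MU_x_1 ∝ x_1^(-1.5), MU_x_2 ∝ 5·x_2^(-1.5), so MRS = (1/5)·(x_2/x_1)^(1.5) = p_1/p_2.
Hence x_2/x_1 = (5·p_1/p_2)^(1/(1.5)), i.e. raised to the 2/3 power.
With the ratio pinned down, the budget gives x_1* = m/(p_1 + p_2·(x_2/x_1)) and x_2* = (x_2/x_1)·x_1*.
Numerically x_2/x_1 = 2.497689, so x_1* = 65/(3 + 3.8·2.497689) = 5.2037 and x_2* = 2.497689·5.2037 = 12.9971.
Expenditure on x_2: 3.8·12.9971 = 49.389; share = 0.7598.

share on x_2 = 0.7598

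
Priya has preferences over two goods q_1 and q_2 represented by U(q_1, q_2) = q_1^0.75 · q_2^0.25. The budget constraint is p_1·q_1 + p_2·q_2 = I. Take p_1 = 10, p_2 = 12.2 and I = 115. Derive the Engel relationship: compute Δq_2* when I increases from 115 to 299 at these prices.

Δq_2* = 3.7705

Tangency: MRS = 3·q_2/q_1 = p_1/p_2.
So 0.75·p_2·q_2 = 0.25·p_1·q_1; combined with the budget, a share 0.75 of income goes to q_1.
Demand: q_1*(p_1,p_2,I) = 0.75·I/p_1 and q_2* = 0.25·I/p_2.
At p_1=10, p_2=12.2, I=115: q_2* = 0.25·115/12.2 = 2.3566.
At I' = 299: q_2* = 6.127. Change: 6.127 − 2.3566 = 3.7705.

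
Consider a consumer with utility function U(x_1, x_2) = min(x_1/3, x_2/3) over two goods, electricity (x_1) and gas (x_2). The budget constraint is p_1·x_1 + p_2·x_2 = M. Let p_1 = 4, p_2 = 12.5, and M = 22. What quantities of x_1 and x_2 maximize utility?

x_1* = 1.3333, x_2* = 1.3333

With perfect complements, no substitution: consume in ratio x_1:x_2 = 3:3.
Budget: p_1·x_1 + p_2·x_1 = M, so (3·p_1 + 3·p_2)·x_1 = 3·M.
Demand: x_1*(p_1,p_2,M) = 3·M/(3·p_1 + 3·p_2), x_2* = 3·M/(3·p_1 + 3·p_2).
Here 3·4 + 3·12.5 = 49.5, giving x_1* = 1.3333 and x_2* = 1.3333.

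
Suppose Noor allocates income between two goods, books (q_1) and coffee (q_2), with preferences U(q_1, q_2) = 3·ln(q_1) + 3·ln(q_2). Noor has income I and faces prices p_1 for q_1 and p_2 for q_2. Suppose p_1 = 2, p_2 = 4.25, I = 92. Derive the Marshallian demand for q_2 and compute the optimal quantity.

q_2* = 10.8235

Tangency: MRS = q_2/q_1 = p_1/p_2.
So 3·p_2·q_2 = 3·p_1·q_1; combined with the budget, a share 0.5 of income goes to q_1.
Demand: q_1*(p_1,p_2,I) = 0.5·I/p_1 and q_2* = 0.5·I/p_2.
At p_1=2, p_2=4.25, I=92: q_2* = 0.5·92/4.25 = 10.8235.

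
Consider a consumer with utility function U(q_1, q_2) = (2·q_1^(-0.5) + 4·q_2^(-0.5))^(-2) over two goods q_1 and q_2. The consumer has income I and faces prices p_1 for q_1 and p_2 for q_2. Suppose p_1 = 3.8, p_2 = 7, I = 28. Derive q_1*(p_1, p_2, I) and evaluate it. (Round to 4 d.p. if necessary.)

q_1* = 2.5012

With the ratio pinned down, the budget gives q_1* = I/(p_1 + p_2·(q_2/q_1)) and q_2* = (q_2/q_1)·q_1*.
Numerically q_2/q_1 = 1.056356, so q_1* = 28/(3.8 + 7·1.056356) = 2.5012.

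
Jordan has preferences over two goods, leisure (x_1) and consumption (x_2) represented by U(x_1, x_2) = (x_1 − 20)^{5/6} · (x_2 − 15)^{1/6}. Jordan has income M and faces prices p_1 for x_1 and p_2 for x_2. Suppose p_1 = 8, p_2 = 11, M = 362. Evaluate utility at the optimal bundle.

MRS = 5·(x_2−15)/(x_1−20). Tangency with p_1/p_2 gives x_2−15 = (1/5)·(p_1/p_2)·(x_1−20).
After buying the subsistence bundle (20, 15), a share 5/6 of the remaining income goes to x_1: x_1* = 20 + 5/6·(M − 20p_1 − 15p_2)/p_1.
Discretionary income = 362 − 20·8 − 15·11 = 37; x_1* = 20 + 5/6·37/8 = 23.8542; x_2* = 15 + 1/6·37/11 = 15.5606.
Utility at the optimum: U(23.8542, 15.5606) = 2.795.

V = 2.795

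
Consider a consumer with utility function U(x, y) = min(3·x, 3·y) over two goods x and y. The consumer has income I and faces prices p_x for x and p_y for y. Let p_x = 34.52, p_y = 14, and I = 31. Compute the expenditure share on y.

With perfect complements, no substitution: consume in ratio x:y = 3:3.
Budget: p_x·x + p_y·x = I, so (3·p_x + 3·p_y)·x = 3·I.
Demand: x*(p_x,p_y,I) = 3·I/(3·p_x + 3·p_y), y* = 3·I/(3·p_x + 3·p_y).
Here 3·34.52 + 3·14 = 145.56, giving x* = 0.6389 and y* = 0.6389.
Expenditure on y: 14·0.6389 = 8.9448; share = 0.2885.

share on y = 0.2885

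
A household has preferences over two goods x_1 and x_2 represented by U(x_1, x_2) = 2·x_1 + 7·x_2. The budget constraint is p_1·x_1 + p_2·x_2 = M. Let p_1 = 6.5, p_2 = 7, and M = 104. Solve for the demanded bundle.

x_1* = 0, x_2* = 14.8571

Linear utility — the consumer picks whichever good has higher MU/price: 2/6.5 = 0.3077 vs 7/7 = 1.
x_2 gives more utility per dollar, so spend all income on x_2: x_2* = M/p_2, x_1* = 0.
Numerically: x_1* = 0, x_2* = 14.8571.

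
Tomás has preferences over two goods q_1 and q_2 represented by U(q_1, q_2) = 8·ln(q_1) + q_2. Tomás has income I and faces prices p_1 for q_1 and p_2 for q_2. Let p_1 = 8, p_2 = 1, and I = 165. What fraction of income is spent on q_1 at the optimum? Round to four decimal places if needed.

So q_1*(p_1,p_2) = 8·p_2/p_1, independent of income; and q_2* = (I − 8·p_2)/p_2.
At the given prices: q_1* = 8·1/8 = 1, and q_2* = 157.
Expenditure on q_1: 8·1 = 8; share = 0.0485.

share on q_1 = 0.0485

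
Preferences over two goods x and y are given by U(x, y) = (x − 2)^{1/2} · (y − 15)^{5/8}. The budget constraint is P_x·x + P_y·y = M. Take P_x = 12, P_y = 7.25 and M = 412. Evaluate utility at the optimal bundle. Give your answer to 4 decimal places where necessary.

This is Cobb-Douglas in (x−2, y−15): tangency gives 0.5·P_y·(y−15) = 0.625·P_x·(x−2).
After buying the subsistence bundle (2, 15), a share 4/9 of the remaining income goes to x: x* = 2 + 4/9·(M − 2P_x − 15P_y)/P_x.
Discretionary income = 412 − 2·12 − 15·7.25 = 279.25; x* = 2 + 4/9·279.25/12 = 12.3426; y* = 15 + 5/9·279.25/7.25 = 36.3985.
Utility at the optimum: U(12.3426, 36.3985) = 21.8174.

V = 21.8174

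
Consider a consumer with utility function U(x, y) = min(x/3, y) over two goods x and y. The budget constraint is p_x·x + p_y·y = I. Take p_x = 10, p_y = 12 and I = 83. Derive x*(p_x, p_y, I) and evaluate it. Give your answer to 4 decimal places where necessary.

Demand: x*(p_x,p_y,I) = 3·I/(3·p_x + p_y), y* = I/(3·p_x + p_y).
Here 3·10 + 12 = 42, giving x* = 5.9286.

x* = 5.9286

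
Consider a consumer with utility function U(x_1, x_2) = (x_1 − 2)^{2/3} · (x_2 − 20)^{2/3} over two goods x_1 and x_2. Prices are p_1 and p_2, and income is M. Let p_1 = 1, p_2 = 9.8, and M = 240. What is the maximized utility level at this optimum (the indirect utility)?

This is Cobb-Douglas in (x_1−2, x_2−20): tangency gives 2/3·p_2·(x_2−20) = 2/3·p_1·(x_1−2).
After buying the subsistence bundle (2, 20), a share 0.5 of the remaining income goes to x_1: x_1* = 2 + 0.5·(M − 2p_1 − 20p_2)/p_1.
Discretionary income = 240 − 2·1 − 20·9.8 = 42; x_1* = 2 + 0.5·42/1 = 23; x_2* = 20 + 0.5·42/9.8 = 22.1429.
Utility at the optimum: U(23, 22.1429) = 12.6515.

V = 12.6515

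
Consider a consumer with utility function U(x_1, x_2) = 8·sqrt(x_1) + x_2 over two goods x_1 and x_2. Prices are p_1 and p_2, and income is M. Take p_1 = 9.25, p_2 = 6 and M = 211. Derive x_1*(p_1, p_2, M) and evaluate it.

MU_x_1 = 4/√x_1, MU_x_2 = 1. Tangency: 4/√x_1 = p_1/p_2.
Thus x_1* = (4·p_2/p_1)² — independent of M — with the rest of income spent on x_2.
Plugging in: x_1* = (4·6/9.25)² = 6.7319.

x_1* = 6.7319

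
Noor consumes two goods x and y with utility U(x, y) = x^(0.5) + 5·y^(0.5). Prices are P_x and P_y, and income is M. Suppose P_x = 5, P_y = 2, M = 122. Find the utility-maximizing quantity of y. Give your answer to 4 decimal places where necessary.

MRS = MU_x/MU_y = (1/5)·(y/x)^(0.5). Set equal to P_x/P_y.
Solve for the ratio: y/x = [5·P_x/P_y]^(2).
With the ratio pinned down, the budget gives x* = M/(P_x + P_y·(y/x)) and y* = (y/x)·x*.
Numerically y/x = 156.25, so x* = 122/(5 + 2·156.25) = 0.3843 and y* = 156.25·0.3843 = 60.0394.

y* = 60.0394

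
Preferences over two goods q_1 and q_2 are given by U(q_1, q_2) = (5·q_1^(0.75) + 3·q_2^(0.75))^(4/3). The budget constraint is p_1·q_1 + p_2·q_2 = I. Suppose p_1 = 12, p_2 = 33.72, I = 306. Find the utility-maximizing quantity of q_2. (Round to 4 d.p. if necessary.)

From the CES first-order condition, (5/3)·(q_2/q_1)^(0.25) = p_1/p_2.
Hence q_2/q_1 = ((3/5)·p_1/p_2)^(1/(0.25)), i.e. raised to the 4 power.
With the ratio pinned down, the budget gives q_1* = I/(p_1 + p_2·(q_2/q_1)) and q_2* = (q_2/q_1)·q_1*.
Numerically q_2/q_1 = 0.002079, so q_1* = 306/(12 + 33.72·0.002079) = 25.3519 and q_2* = 0.002079·25.3519 = 0.0527.

q_2* = 0.0527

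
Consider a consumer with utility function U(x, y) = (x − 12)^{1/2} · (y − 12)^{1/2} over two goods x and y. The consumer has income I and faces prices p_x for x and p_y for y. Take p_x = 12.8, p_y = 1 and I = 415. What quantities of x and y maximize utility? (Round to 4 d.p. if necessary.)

x* = 21.7422, y* = 136.7

Let x' = x−12, y' = y−12. MRS = y'/x' = p_x/p_y.
After buying the subsistence bundle (12, 12), a share 0.5 of the remaining income goes to x: x* = 12 + 0.5·(I − 12p_x − 12p_y)/p_x.
Discretionary income = 415 − 12·12.8 − 12·1 = 249.4; x* = 12 + 0.5·249.4/12.8 = 21.7422; y* = 12 + 0.5·249.4/1 = 136.7.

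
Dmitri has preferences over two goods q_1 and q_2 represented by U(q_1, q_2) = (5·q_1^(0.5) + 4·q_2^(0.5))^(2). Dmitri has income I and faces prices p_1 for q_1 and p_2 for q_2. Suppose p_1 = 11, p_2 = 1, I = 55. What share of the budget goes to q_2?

MU_q_1 ∝ 5·q_1^(-0.5), MU_q_2 ∝ 4·q_2^(-0.5), so MRS = (5/4)·(q_2/q_1)^(0.5) = p_1/p_2.
Solve for the ratio: q_2/q_1 = [(4/5)·p_1/p_2]^(2).
Substitute q_2 = (q_2/q_1)·q_1 into the budget: q_1* = I/(p_1 + p_2·(q_2/q_1)).
Numerically q_2/q_1 = 77.44, so q_1* = 55/(11 + 1·77.44) = 0.6219 and q_2* = 77.44·0.6219 = 48.1592.
Expenditure on q_2: 1·48.1592 = 48.1592; share = 0.8756.

share on q_2 = 0.8756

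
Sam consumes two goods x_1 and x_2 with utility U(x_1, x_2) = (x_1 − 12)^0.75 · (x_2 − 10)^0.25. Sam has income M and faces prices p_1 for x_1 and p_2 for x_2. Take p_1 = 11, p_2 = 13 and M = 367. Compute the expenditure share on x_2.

share on x_2 = 0.4257

This is Cobb-Douglas in (x_1−12, x_2−10): tangency gives 0.75·p_2·(x_2−10) = 0.25·p_1·(x_1−12).
Substituting into the budget: x_1* = 12 + 0.75·(M − 12·p_1 − 10·p_2)/p_1, and x_2* = 10 + 0.25·(…)/p_2.
Discretionary income = 367 − 12·11 − 10·13 = 105; x_1* = 12 + 0.75·105/11 = 19.1591; x_2* = 10 + 0.25·105/13 = 12.0192.
Expenditure on x_2: 13·12.0192 = 156.25; share = 0.4257.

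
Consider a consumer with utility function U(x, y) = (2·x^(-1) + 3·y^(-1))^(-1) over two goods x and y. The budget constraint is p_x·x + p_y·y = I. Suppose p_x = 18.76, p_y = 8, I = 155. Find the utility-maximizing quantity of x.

x* = 4.5907

MU_x ∝ 2·x^(-2), MU_y ∝ 3·y^(-2), so MRS = (2/3)·(y/x)^(2) = p_x/p_y.
Solve for the ratio: y/x = [(3/2)·p_x/p_y]^(0.5).
With the ratio pinned down, the budget gives x* = I/(p_x + p_y·(y/x)) and y* = (y/x)·x*.
Numerically y/x = 1.8755, so x* = 155/(18.76 + 8·1.8755) = 4.5907.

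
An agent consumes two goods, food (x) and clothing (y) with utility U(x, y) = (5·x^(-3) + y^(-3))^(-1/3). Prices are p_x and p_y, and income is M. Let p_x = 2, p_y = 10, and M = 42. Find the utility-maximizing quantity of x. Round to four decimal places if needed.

MU_x ∝ 5·x^(-4), MU_y ∝ y^(-4), so MRS = 5·(y/x)^(4) = p_x/p_y.
Solve for the ratio: y/x = [(1/5)·p_x/p_y]^(0.25).
Substitute y = (y/x)·x into the budget: x* = M/(p_x + p_y·(y/x)).
Numerically y/x = 0.447214, so x* = 42/(2 + 10·0.447214) = 6.4894.

x* = 6.4894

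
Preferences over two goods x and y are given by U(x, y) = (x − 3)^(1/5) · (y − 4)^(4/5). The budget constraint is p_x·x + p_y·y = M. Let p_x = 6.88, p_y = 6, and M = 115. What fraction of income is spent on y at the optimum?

share on y = 0.6982

Let x' = x−3, y' = y−4. MRS = (1/4)·y'/x' = p_x/p_y.
After buying the subsistence bundle (3, 4), a share 0.2 of the remaining income goes to x: x* = 3 + 0.2·(M − 3p_x − 4p_y)/p_x.
Discretionary income = 115 − 3·6.88 − 4·6 = 70.36; x* = 3 + 0.2·70.36/6.88 = 5.0453; y* = 4 + 0.8·70.36/6 = 13.3813.
Expenditure on y: 6·13.3813 = 80.288; share = 0.6982.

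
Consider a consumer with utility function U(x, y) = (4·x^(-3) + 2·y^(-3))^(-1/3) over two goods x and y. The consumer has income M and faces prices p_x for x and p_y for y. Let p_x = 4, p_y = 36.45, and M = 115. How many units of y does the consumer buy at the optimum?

y* = 2.5719

From the CES first-order condition, 2·(y/x)^(4) = p_x/p_y.
Solve for the ratio: y/x = [(1/2)·p_x/p_y]^(0.25).
With the ratio pinned down, the budget gives x* = M/(p_x + p_y·(y/x)) and y* = (y/x)·x*.
Numerically y/x = 0.483986, so x* = 115/(4 + 36.45·0.483986) = 5.3139 and y* = 0.483986·5.3139 = 2.5719.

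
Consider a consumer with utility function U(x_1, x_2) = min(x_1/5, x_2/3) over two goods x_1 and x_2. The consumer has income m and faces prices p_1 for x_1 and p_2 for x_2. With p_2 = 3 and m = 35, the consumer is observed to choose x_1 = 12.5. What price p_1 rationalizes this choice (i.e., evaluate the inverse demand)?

p_1 = 1

Leontief preferences: the optimum is at the kink where x_1/5 = x_2/3, i.e. x_2 = (3/5)·x_1.
Budget: p_1·x_1 + p_2·(3/5)·x_1 = m, so (5·p_1 + 3·p_2)·x_1 = 5·m.
Demand: x_1*(p_1,p_2,m) = 5·m/(5·p_1 + 3·p_2), x_2* = 3·m/(5·p_1 + 3·p_2).
Set x_1* = 12.5 in the demand function and solve for p_1: p_1 = 1.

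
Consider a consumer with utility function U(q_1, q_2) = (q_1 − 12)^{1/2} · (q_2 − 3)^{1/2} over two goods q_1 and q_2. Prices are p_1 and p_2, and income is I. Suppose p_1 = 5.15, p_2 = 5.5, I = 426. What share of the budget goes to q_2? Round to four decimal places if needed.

MRS = (q_2−3)/(q_1−12). Tangency with p_1/p_2 gives q_2−3 = (p_1/p_2)·(q_1−12).
After buying the subsistence bundle (12, 3), a share 0.5 of the remaining income goes to q_1: q_1* = 12 + 0.5·(I − 12p_1 − 3p_2)/p_1.
Discretionary income = 426 − 12·5.15 − 3·5.5 = 347.7; q_1* = 12 + 0.5·347.7/5.15 = 45.7573; q_2* = 3 + 0.5·347.7/5.5 = 34.6091.
Expenditure on q_2: 5.5·34.6091 = 190.35; share = 0.4468.

share on q_2 = 0.4468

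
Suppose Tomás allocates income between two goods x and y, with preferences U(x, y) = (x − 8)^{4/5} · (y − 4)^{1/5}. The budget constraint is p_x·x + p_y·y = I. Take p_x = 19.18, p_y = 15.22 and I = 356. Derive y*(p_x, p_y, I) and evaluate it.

y* = 5.8618

This is Cobb-Douglas in (x−8, y−4): tangency gives 0.8·p_y·(y−4) = 0.2·p_x·(x−8).
After buying the subsistence bundle (8, 4), a share 0.8 of the remaining income goes to x: x* = 8 + 0.8·(I − 8p_x − 4p_y)/p_x.
Discretionary income = 356 − 8·19.18 − 4·15.22 = 141.68; y* = 4 + 0.2·141.68/15.22 = 5.8618.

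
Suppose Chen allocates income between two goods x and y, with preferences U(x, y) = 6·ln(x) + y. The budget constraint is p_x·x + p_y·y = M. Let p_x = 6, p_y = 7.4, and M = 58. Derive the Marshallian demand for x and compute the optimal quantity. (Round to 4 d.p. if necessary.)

MU_x = 6/x, MU_y = 1. Tangency: 6/x = p_x/p_y.
So x*(p_x,p_y) = 6·p_y/p_x, independent of income; and y* = (M − 6·p_y)/p_y.
At the given prices: x* = 6·7.4/6 = 7.4.

x* = 7.4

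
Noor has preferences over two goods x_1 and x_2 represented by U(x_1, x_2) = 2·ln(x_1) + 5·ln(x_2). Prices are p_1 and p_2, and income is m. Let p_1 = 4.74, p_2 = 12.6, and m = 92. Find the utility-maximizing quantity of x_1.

x_1* = 5.5455

At p_1=4.74, p_2=12.6, m=92: x_1* = 2/7·92/4.74 = 5.5455.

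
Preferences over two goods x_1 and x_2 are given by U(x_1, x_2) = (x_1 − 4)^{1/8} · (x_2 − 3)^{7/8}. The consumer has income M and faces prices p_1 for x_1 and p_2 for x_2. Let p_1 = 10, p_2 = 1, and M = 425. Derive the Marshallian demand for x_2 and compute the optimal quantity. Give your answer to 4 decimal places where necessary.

x_2* = 337.25

Let x_1' = x_1−4, x_2' = x_2−3. MRS = (1/7)·x_2'/x_1' = p_1/p_2.
Substituting into the budget: x_1* = 4 + 0.125·(M − 4·p_1 − 3·p_2)/p_1, and x_2* = 3 + 0.875·(…)/p_2.
Discretionary income = 425 − 4·10 − 3·1 = 382; x_2* = 3 + 0.875·382/1 = 337.25.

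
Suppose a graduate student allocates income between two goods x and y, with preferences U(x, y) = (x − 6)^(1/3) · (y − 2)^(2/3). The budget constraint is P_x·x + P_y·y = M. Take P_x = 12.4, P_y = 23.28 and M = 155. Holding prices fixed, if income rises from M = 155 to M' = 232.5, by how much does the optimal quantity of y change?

This is Cobb-Douglas in (x−6, y−2): tangency gives 1/3·P_y·(y−2) = 2/3·P_x·(x−6).
Substituting into the budget: x* = 6 + 1/3·(M − 6·P_x − 2·P_y)/P_x, and y* = 2 + 2/3·(…)/P_y.
Discretionary income = 155 − 6·12.4 − 2·23.28 = 34.04; y* = 2 + 2/3·34.04/23.28 = 2.9748.
At M' = 232.5: y* = 5.1942. Change: 5.1942 − 2.9748 = 2.2194.

Δy* = 2.2194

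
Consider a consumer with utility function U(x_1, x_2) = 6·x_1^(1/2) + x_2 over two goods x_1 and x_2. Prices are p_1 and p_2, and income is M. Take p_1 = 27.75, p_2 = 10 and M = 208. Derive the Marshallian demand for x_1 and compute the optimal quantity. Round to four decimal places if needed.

Plugging in: x_1* = (3·10/27.75)² = 1.1687.

x_1* = 1.1687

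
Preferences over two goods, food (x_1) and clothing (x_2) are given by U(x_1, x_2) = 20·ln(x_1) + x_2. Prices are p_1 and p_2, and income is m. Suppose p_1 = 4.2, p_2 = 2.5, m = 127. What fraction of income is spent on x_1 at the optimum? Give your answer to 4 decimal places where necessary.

So x_1*(p_1,p_2) = 20·p_2/p_1, independent of income; and x_2* = (m − 20·p_2)/p_2.
At the given prices: x_1* = 20·2.5/4.2 = 11.9048, and x_2* = 30.8.
Expenditure on x_1: 4.2·11.9048 = 50; share = 0.3937.

share on x_1 = 0.3937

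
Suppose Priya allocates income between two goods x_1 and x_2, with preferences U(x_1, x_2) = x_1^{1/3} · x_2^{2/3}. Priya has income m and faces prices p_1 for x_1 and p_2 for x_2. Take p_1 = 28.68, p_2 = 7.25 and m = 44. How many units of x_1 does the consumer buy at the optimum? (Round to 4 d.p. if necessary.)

The MRS is (1/2)·x_2/x_1. Set MRS = p_1/p_2.
Rearranging, p_2·x_2 = 2·p_1·x_1. Substituting into the budget gives p_1·x_1·(1 + 2) = m.
Demand: x_1*(p_1,p_2,m) = 1/3·m/p_1 and x_2* = 2/3·m/p_2.
At p_1=28.68, p_2=7.25, m=44: x_1* = 1/3·44/28.68 = 0.5114.

x_1* = 0.5114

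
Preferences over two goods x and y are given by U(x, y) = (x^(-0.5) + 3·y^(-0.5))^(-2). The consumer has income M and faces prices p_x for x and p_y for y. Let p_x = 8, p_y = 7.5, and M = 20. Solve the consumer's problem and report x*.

MU_x ∝ x^(-1.5), MU_y ∝ 3·y^(-1.5), so MRS = (1/3)·(y/x)^(1.5) = p_x/p_y.
Solve for the ratio: y/x = [3·p_x/p_y]^(2/3).
Substitute y = (y/x)·x into the budget: x* = M/(p_x + p_y·(y/x)).
Numerically y/x = 2.171534, so x* = 20/(8 + 7.5·2.171534) = 0.8235.

x* = 0.8235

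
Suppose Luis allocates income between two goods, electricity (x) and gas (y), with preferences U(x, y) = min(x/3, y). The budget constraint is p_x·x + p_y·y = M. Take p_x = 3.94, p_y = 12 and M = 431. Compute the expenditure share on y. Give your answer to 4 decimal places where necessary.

Leontief preferences: the optimum is at the kink where x/3 = y/1, i.e. y = (1/3)·x.
Budget: p_x·x + p_y·(1/3)·x = M, so (3·p_x + p_y)·x = 3·M.
Demand: x*(p_x,p_y,M) = 3·M/(3·p_x + p_y), y* = M/(3·p_x + p_y).
Here 3·3.94 + 12 = 23.82, giving x* = 54.2821 and y* = 18.094.
Expenditure on y: 12·18.094 = 217.1285; share = 0.5038.

share on y = 0.5038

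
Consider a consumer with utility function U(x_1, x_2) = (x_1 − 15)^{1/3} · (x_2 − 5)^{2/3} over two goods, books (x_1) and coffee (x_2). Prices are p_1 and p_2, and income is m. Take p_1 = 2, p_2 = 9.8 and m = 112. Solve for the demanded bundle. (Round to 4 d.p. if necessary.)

Substituting into the budget: x_1* = 15 + 1/3·(m − 15·p_1 − 5·p_2)/p_1, and x_2* = 5 + 2/3·(…)/p_2.
Discretionary income = 112 − 15·2 − 5·9.8 = 33; x_1* = 15 + 1/3·33/2 = 20.5; x_2* = 5 + 2/3·33/9.8 = 7.2449.

x_1* = 20.5, x_2* = 7.2449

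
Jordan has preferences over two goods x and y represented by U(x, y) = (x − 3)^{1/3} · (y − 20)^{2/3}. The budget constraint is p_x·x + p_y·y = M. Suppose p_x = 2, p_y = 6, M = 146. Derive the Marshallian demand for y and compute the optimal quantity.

y* = 22.2222

This is Cobb-Douglas in (x−3, y−20): tangency gives 1/3·p_y·(y−20) = 2/3·p_x·(x−3).
After buying the subsistence bundle (3, 20), a share 1/3 of the remaining income goes to x: x* = 3 + 1/3·(M − 3p_x − 20p_y)/p_x.
Discretionary income = 146 − 3·2 − 20·6 = 20; y* = 20 + 2/3·20/6 = 22.2222.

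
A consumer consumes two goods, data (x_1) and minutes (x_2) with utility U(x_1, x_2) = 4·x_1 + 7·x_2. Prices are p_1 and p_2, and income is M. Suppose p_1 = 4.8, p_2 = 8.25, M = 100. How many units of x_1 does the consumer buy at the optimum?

x_1* = 0

Linear utility — the consumer picks whichever good has higher MU/price: 4/4.8 = 0.8333 vs 7/8.25 = 0.8485.
x_2 gives more utility per dollar, so spend all income on x_2: x_2* = M/p_2, x_1* = 0.
Numerically: x_1* = 0, x_2* = 12.1212.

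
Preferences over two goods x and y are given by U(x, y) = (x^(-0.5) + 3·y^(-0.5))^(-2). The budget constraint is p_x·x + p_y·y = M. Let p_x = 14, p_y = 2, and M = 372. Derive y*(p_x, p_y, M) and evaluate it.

y* = 96.8931

From the CES first-order condition, (1/3)·(y/x)^(1.5) = p_x/p_y.
Solve for the ratio: y/x = [3·p_x/p_y]^(2/3).
Substitute y = (y/x)·x into the budget: x* = M/(p_x + p_y·(y/x)).
Numerically y/x = 7.611663, so x* = 372/(14 + 2·7.611663) = 12.7296 and y* = 7.611663·12.7296 = 96.8931.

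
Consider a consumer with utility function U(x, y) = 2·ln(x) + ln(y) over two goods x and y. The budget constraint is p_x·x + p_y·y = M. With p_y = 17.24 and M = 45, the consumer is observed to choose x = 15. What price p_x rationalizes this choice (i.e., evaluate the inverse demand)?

MU_x/MU_y = (2·y)/(x); tangency sets this equal to p_x/p_y.
So 2·p_y·y = p_x·x; combined with the budget, a share 2/3 of income goes to x.
Demand: x*(p_x,p_y,M) = 2/3·M/p_x and y* = 1/3·M/p_y.
Set x* = 15 in the demand function and solve for p_x: p_x = 2.

p_x = 2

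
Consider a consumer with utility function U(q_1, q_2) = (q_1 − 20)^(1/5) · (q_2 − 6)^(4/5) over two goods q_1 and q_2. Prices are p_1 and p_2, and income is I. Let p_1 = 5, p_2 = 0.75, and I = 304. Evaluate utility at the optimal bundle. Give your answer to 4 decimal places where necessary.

V = 110.3514

Let q_1' = q_1−20, q_2' = q_2−6. MRS = (1/4)·q_2'/q_1' = p_1/p_2.
After buying the subsistence bundle (20, 6), a share 0.2 of the remaining income goes to q_1: q_1* = 20 + 0.2·(I − 20p_1 − 6p_2)/p_1.
Discretionary income = 304 − 20·5 − 6·0.75 = 199.5; q_1* = 20 + 0.2·199.5/5 = 27.98; q_2* = 6 + 0.8·199.5/0.75 = 218.8.
Utility at the optimum: U(27.98, 218.8) = 110.3514.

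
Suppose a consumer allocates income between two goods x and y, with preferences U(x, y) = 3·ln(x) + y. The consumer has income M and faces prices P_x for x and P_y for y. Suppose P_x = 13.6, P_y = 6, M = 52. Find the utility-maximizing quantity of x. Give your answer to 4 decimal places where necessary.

x* = 1.3235

At the given prices: x* = 3·6/13.6 = 1.3235.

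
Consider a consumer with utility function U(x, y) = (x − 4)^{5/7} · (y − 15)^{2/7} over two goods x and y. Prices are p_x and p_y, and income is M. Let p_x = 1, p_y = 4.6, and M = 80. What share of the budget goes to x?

share on x = 0.1125

MRS = (5/2)·(y−15)/(x−4). Tangency with p_x/p_y gives y−15 = (2/5)·(p_x/p_y)·(x−4).
After buying the subsistence bundle (4, 15), a share 5/7 of the remaining income goes to x: x* = 4 + 5/7·(M − 4p_x − 15p_y)/p_x.
Discretionary income = 80 − 4·1 − 15·4.6 = 7; x* = 4 + 5/7·7/1 = 9; y* = 15 + 2/7·7/4.6 = 15.4348.
Expenditure on x: 1·9 = 9; share = 0.1125.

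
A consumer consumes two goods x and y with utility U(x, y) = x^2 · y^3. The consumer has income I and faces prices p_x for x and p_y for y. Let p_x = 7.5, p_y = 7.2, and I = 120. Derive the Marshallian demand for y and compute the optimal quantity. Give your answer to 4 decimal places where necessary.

MU_x/MU_y = (2·y)/(3·x); tangency sets this equal to p_x/p_y.
So 2·p_y·y = 3·p_x·x; combined with the budget, a share 0.4 of income goes to x.
Demand: x*(p_x,p_y,I) = 0.4·I/p_x and y* = 0.6·I/p_y.
At p_x=7.5, p_y=7.2, I=120: y* = 0.6·120/7.2 = 10.

y* = 10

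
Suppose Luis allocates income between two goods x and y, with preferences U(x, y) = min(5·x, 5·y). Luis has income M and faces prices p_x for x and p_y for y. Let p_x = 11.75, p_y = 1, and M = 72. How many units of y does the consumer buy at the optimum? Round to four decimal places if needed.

y* = 5.6471

With perfect complements, no substitution: consume in ratio x:y = 5:5.
Budget: p_x·x + p_y·x = M, so (5·p_x + 5·p_y)·x = 5·M.
Demand: x*(p_x,p_y,M) = 5·M/(5·p_x + 5·p_y), y* = 5·M/(5·p_x + 5·p_y).
Here 5·11.75 + 5·1 = 63.75, giving y* = 5.6471.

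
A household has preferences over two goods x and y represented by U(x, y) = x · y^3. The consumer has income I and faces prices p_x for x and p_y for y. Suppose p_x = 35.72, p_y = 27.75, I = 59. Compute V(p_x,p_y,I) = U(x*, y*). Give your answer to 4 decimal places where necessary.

Tangency: MRS = (1/3)·y/x = p_x/p_y.
Rearranging, p_y·y = 3·p_x·x. Substituting into the budget gives p_x·x·(1 + 3) = I.
Demand: x*(p_x,p_y,I) = 0.25·I/p_x and y* = 0.75·I/p_y.
At p_x=35.72, p_y=27.75, I=59: x* = 0.25·59/35.72 = 0.4129, y* = 1.5946.
Utility at the optimum: U(0.4129, 1.5946) = 1.6743.

V = 1.6743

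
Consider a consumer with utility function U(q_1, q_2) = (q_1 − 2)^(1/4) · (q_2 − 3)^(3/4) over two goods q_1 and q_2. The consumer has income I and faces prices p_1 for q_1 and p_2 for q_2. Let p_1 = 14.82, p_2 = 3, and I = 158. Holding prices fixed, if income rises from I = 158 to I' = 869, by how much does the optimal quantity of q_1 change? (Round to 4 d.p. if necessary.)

Δq_1* = 11.9939

Discretionary income = 158 − 2·14.82 − 3·3 = 119.36; q_1* = 2 + 0.25·119.36/14.82 = 4.0135.
At I' = 869: q_1* = 16.0074. Change: 16.0074 − 4.0135 = 11.9939.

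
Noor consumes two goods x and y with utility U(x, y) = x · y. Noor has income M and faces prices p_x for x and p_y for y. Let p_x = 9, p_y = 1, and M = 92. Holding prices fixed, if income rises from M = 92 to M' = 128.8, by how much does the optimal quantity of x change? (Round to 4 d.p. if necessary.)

Δx* = 2.0444

The MRS is y/x. Set MRS = p_x/p_y.
So p_y·y = p_x·x; combined with the budget, a share 0.5 of income goes to x.
Demand: x*(p_x,p_y,M) = 0.5·M/p_x and y* = 0.5·M/p_y.
At p_x=9, p_y=1, M=92: x* = 0.5·92/9 = 5.1111.
At M' = 128.8: x* = 7.1556. Change: 7.1556 − 5.1111 = 2.0444.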